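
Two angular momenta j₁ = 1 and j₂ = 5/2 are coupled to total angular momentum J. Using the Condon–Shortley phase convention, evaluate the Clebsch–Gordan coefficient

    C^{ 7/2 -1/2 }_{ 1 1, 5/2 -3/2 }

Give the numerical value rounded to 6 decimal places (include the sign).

+√(1/7) = +0.377964

j₁+j₂−J=0  J+j₁−j₂=2  J−j₁+j₂=5  j₁+j₂+J+1=8
(j₁±m₁, j₂±m₂, J±M) = (2,0,1,4,3,4)
P² = 2304/7
sum k=0..0:
  [0] +1/48 = 1/48
S = 1/48
C² = P²·S² = 1/7 ; C = +0.377964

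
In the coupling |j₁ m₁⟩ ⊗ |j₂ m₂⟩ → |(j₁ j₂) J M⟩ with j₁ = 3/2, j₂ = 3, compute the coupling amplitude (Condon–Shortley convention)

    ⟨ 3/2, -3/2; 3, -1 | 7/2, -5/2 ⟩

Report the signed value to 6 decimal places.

j₁+j₂−J=1  J+j₁−j₂=2  J−j₁+j₂=5  j₁+j₂+J+1=9
(j₁±m₁, j₂±m₂, J±M) = (0,3,2,4,1,6)
P² = 7680/7
sum k=1..1:
  [1] −1/48 = -1/48
S = -1/48
C² = P²·S² = 10/21 ; C = -0.690066

-0.690066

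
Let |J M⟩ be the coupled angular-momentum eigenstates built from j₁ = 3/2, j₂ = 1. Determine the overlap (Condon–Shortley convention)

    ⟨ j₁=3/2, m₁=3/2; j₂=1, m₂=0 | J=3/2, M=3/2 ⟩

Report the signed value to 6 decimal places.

√[4·1!2!1!/5! · 3!0!1!1!3!0!] = √(12/5)
  +(−1)^0/∏(0,1,0,1,2,0)! = 1/2  (running 1/2)
⟨..|..⟩ = √(12/5)·(1/2) = +0.774597

+√(3/5) ≈ +0.774597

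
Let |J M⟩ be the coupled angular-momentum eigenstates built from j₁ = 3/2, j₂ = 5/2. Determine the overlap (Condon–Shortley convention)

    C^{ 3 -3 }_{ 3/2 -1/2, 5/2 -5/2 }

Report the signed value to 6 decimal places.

+√(5/8) ≈ +0.790569

j₁+j₂−J=1  J+j₁−j₂=2  J−j₁+j₂=4  j₁+j₂+J+1=8
(j₁±m₁, j₂±m₂, J±M) = (1,2,0,5,0,6)
P² = 1440
sum k=0..0:
  [0] +1/48 = 1/48
S = 1/48
C² = P²·S² = 5/8 ; C = +0.790569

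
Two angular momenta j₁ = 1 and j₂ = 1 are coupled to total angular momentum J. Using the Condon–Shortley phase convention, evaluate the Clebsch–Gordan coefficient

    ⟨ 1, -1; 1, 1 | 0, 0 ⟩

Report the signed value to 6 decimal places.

triangle: 2!×0!×0!/3! = 2/6
(j±m)!: 0!×2!×2!×0!×0!×0! = 4
prefactor² = (2J+1)×Δ×N² = 4/3
  k=2: +1/(2!×0!×0!×0!×0!×0!) = 1/2
Σ = 1/2  ⇒  CG² = 4/3×1/2² = 1/3
CG = +√(1/3) = +0.577350

+0.577350  (= +√(1/3))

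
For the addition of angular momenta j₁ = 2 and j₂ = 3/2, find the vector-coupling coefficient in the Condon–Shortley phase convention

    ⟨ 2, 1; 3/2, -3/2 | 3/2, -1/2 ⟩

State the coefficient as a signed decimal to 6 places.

+0.632456

j₁+j₂−J=2  J+j₁−j₂=2  J−j₁+j₂=1  j₁+j₂+J+1=6
(j₁±m₁, j₂±m₂, J±M) = (3,1,0,3,1,2)
P² = 8/5
sum k=0..0:
  [0] +1/2 = 1/2
S = 1/2
C² = P²·S² = 2/5 ; C = +0.632456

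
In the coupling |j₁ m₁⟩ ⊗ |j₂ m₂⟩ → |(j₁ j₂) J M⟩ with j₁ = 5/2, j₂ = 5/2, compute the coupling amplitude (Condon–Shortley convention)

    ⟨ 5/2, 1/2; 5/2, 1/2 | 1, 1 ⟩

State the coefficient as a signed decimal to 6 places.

+√(9/35) = +0.507093

triangle: 4!×1!×1!/7! = 24/5040
(j±m)!: 3!×2!×3!×2!×2!×0! = 288
prefactor² = (2J+1)×Δ×N² = 144/35
  k=2: +1/(2!×2!×0!×1!×1!×0!) = 1/4
Σ = 1/4  ⇒  CG² = 144/35×1/4² = 9/35
CG = +√(9/35) = +0.507093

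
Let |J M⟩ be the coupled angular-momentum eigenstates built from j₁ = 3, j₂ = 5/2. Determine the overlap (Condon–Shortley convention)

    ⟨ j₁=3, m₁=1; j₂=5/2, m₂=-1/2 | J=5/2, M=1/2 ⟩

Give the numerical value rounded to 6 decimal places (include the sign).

−√(8/35) = -0.478091

triangle: 3!·3!·2!/9! = 72/362880
(j±m)!: 4!·2!·2!·3!·3!·2! = 6912
prefactor² = (2J+1)·Δ·N² = 288/35
  k=0: +1/(0!·3!·2!·2!·1!·0!) = 1/24
  k=1: −1/(1!·2!·1!·1!·2!·1!) = -1/4
  k=2: +1/(2!·1!·0!·0!·3!·2!) = 1/24
Σ = -1/6  ⇒  CG² = 288/35·(-1/6)² = 8/35
CG = −√(8/35) = -0.478091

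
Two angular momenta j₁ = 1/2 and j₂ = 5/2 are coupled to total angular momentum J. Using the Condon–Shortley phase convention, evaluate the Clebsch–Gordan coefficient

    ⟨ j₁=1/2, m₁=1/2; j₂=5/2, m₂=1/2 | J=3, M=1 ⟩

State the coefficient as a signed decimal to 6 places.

j₁+j₂−J=0  J+j₁−j₂=1  J−j₁+j₂=5  j₁+j₂+J+1=7
(j₁±m₁, j₂±m₂, J±M) = (1,0,3,2,4,2)
P² = 96
sum k=0..0:
  [0] +1/12 = 1/12
S = 1/12
C² = P²·S² = 2/3 ; C = +0.816497

+0.816497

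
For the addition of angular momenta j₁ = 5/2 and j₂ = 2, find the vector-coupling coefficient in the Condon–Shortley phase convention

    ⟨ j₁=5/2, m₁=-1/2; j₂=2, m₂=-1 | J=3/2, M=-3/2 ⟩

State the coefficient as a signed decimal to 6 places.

triangle: 3!·2!·1!/7! = 12/5040
(j±m)!: 2!·3!·1!·3!·0!·3! = 432
prefactor² = (2J+1)·Δ·N² = 144/35
  k=1: −1/(1!·2!·2!·0!·0!·1!) = -1/4
Σ = -1/4  ⇒  CG² = 144/35·(-1/4)² = 9/35
CG = −√(9/35) = -0.507093

-0.507093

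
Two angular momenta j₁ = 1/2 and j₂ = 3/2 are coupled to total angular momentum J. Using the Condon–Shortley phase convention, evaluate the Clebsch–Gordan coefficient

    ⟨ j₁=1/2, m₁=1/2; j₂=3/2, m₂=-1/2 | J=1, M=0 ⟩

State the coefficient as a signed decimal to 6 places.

triangle: 1!×0!×2!/4! = 2/24
(j±m)!: 1!×0!×1!×2!×1!×1! = 2
prefactor² = (2J+1)×Δ×N² = 1/2
  k=0: +1/(0!×1!×0!×1!×0!×1!) = 1
Σ = 1  ⇒  CG² = 1/2×1² = 1/2
CG = +√(1/2) = +0.707107

+√(1/2) ≈ +0.707107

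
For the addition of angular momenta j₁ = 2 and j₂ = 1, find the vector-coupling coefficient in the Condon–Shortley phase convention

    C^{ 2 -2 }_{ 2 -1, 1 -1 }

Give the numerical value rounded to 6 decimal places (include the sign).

+0.577350  (= +√(1/3))

triangle: 1!·3!·1!/6! = 6/720
(j±m)!: 1!·3!·0!·2!·0!·4! = 288
prefactor² = (2J+1)·Δ·N² = 12
  k=0: +1/(0!·1!·3!·0!·0!·1!) = 1/6
Σ = 1/6  ⇒  CG² = 12·1/6² = 1/3
CG = +√(1/3) = +0.577350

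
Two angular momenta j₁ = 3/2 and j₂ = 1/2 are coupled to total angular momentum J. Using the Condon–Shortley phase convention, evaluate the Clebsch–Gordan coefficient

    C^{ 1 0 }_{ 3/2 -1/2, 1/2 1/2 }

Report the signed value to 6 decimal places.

-0.707107

triangle: 1!×2!×0!/4! = 2/24
(j±m)!: 1!×2!×1!×0!×1!×1! = 2
prefactor² = (2J+1)×Δ×N² = 1/2
  k=1: −1/(1!×0!×1!×0!×1!×0!) = -1
Σ = -1  ⇒  CG² = 1/2×(-1)² = 1/2
CG = −√(1/2) = -0.707107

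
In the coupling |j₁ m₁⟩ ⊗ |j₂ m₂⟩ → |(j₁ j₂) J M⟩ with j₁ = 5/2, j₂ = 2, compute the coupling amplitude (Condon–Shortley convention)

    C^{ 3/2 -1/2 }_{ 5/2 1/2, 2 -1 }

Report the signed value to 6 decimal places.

−√(5/21) = -0.487950

j₁+j₂−J=3  J+j₁−j₂=2  J−j₁+j₂=1  j₁+j₂+J+1=7
(j₁±m₁, j₂±m₂, J±M) = (3,2,1,3,1,2)
P² = 48/35
sum k=0..1:
  [0] +1/12 = 1/12
  [1] −1/2 = -1/2
S = -5/12
C² = P²·S² = 5/21 ; C = -0.487950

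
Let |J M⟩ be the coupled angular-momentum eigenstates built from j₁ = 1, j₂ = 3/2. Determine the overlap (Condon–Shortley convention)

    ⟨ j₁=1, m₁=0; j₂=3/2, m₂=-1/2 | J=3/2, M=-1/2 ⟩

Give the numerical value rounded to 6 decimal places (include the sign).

triangle: 1!·1!·2!/5! = 2/120
(j±m)!: 1!·1!·1!·2!·1!·2! = 4
prefactor² = (2J+1)·Δ·N² = 4/15
  k=0: +1/(0!·1!·1!·1!·0!·1!) = 1
  k=1: −1/(1!·0!·0!·0!·1!·2!) = -1/2
Σ = 1/2  ⇒  CG² = 4/15·1/2² = 1/15
CG = +√(1/15) = +0.258199

+√(1/15) ≈ +0.258199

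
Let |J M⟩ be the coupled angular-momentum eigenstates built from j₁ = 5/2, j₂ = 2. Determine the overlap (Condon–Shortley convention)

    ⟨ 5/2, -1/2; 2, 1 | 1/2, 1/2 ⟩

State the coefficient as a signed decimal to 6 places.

j₁+j₂−J=4  J+j₁−j₂=1  J−j₁+j₂=0  j₁+j₂+J+1=6
(j₁±m₁, j₂±m₂, J±M) = (2,3,3,1,1,0)
P² = 24/5
sum k=3..3:
  [3] −1/6 = -1/6
S = -1/6
C² = P²·S² = 2/15 ; C = -0.365148

−√(2/15) = -0.365148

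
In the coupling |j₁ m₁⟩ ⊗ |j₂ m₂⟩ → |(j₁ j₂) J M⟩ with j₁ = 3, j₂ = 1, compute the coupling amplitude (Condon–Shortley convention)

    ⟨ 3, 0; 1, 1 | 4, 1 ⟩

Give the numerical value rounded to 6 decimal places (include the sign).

√[9·0!6!2!/9! · 3!3!2!0!5!3!] = √(12960/7)
  +(−1)^0/∏(0,0,3,2,3,0)! = 1/72  (running 1/72)
⟨..|..⟩ = √(12960/7)·(1/72) = +0.597614

+0.597614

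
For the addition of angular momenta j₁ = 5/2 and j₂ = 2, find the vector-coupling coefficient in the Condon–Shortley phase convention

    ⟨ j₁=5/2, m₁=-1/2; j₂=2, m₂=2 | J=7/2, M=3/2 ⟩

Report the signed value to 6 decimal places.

−√(8/21) = -0.617213

j₁+j₂−J=1  J+j₁−j₂=4  J−j₁+j₂=3  j₁+j₂+J+1=9
(j₁±m₁, j₂±m₂, J±M) = (2,3,4,0,5,2)
P² = 1536/7
sum k=1..1:
  [1] −1/24 = -1/24
S = -1/24
C² = P²·S² = 8/21 ; C = -0.617213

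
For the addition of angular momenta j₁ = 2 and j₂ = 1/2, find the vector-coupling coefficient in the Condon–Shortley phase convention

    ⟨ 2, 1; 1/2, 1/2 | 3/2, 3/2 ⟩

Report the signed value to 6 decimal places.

−√(1/5) ≈ -0.447214

√[4·1!3!0!/5! · 3!1!1!0!3!0!] = √(36/5)
  +(−1)^1/∏(1,0,0,0,3,0)! = -1/6  (running -1/6)
⟨..|..⟩ = √(36/5)·(-1/6) = -0.447214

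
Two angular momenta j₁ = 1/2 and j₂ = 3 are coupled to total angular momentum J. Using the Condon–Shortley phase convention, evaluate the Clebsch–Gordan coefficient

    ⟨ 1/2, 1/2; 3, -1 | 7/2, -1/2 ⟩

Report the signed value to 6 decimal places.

+√(3/7) = +0.654654

j₁+j₂−J=0  J+j₁−j₂=1  J−j₁+j₂=6  j₁+j₂+J+1=8
(j₁±m₁, j₂±m₂, J±M) = (1,0,2,4,3,4)
P² = 6912/7
sum k=0..0:
  [0] +1/48 = 1/48
S = 1/48
C² = P²·S² = 3/7 ; C = +0.654654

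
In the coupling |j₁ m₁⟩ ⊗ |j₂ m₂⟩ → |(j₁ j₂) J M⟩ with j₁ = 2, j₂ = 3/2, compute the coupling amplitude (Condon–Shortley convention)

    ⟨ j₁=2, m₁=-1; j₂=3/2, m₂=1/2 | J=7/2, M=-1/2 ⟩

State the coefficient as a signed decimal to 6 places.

triangle: 0!·4!·3!/8! = 144/40320
(j±m)!: 1!·3!·2!·1!·3!·4! = 1728
prefactor² = (2J+1)·Δ·N² = 1728/35
  k=0: +1/(0!·0!·3!·2!·1!·1!) = 1/12
Σ = 1/12  ⇒  CG² = 1728/35·1/12² = 12/35
CG = +√(12/35) = +0.585540

+0.585540  (= +√(12/35))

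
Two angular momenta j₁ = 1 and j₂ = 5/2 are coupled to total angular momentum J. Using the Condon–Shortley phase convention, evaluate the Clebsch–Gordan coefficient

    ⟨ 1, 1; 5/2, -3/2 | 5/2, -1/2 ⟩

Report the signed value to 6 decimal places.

√[6·1!1!4!/7! · 2!0!1!4!2!3!] = √(576/35)
  +(−1)^0/∏(0,1,0,1,1,3)! = 1/6  (running 1/6)
⟨..|..⟩ = √(576/35)·(1/6) = +0.676123

+√(16/35) ≈ +0.676123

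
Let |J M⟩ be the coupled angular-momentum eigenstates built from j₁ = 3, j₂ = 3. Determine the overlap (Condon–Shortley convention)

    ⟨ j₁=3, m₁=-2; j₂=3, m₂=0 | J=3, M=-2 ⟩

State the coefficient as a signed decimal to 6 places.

√[7·3!3!3!/10! · 1!5!3!3!1!5!] = √(216)
  +(−1)^2/∏(2,1,3,1,0,2)! = 1/24  (running 1/24)
  +(−1)^3/∏(3,0,2,0,1,3)! = -1/72  (running 1/36)
⟨..|..⟩ = √(216)·(1/36) = +0.408248

+0.408248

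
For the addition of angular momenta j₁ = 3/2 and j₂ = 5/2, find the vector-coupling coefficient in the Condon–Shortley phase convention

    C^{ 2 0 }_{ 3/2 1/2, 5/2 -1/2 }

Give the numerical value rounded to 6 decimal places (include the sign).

triangle: 2!*1!*3!/7! = 12/5040
(j±m)!: 2!*1!*2!*3!*2!*2! = 96
prefactor² = (2J+1)*Δ*N² = 8/7
  k=0: +1/(0!*2!*1!*2!*0!*1!) = 1/4
  k=1: −1/(1!*1!*0!*1!*1!*2!) = -1/2
Σ = -1/4  ⇒  CG² = 8/7*(-1/4)² = 1/14
CG = −√(1/14) = -0.267261

−√(1/14) = -0.267261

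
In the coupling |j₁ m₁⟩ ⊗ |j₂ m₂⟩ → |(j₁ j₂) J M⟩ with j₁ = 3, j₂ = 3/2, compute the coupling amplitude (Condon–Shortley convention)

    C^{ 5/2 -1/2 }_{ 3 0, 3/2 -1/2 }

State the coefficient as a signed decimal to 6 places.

-0.414039

√[6·2!4!1!/8! · 3!3!1!2!2!3!] = √(216/35)
  +(−1)^0/∏(0,2,3,1,1,0)! = 1/12  (running 1/12)
  +(−1)^1/∏(1,1,2,0,2,1)! = -1/4  (running -1/6)
⟨..|..⟩ = √(216/35)·(-1/6) = -0.414039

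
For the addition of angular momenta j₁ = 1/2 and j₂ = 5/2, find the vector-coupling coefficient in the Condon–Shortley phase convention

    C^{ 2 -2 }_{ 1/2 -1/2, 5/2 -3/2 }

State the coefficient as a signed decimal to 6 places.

−√(1/6) = -0.408248

triangle: 1!*0!*4!/6! = 24/720
(j±m)!: 0!*1!*1!*4!*0!*4! = 576
prefactor² = (2J+1)*Δ*N² = 96
  k=1: −1/(1!*0!*0!*0!*0!*4!) = -1/24
Σ = -1/24  ⇒  CG² = 96*(-1/24)² = 1/6
CG = −√(1/6) = -0.408248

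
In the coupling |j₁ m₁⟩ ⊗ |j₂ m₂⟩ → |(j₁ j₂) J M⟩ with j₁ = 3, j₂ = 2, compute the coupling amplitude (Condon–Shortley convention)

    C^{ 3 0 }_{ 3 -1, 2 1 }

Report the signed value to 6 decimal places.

+0.182574

√[7·2!4!2!/9! · 2!4!3!1!3!3!] = √(96/5)
  +(−1)^1/∏(1,1,3,2,1,0)! = -1/12  (running -1/12)
  +(−1)^2/∏(2,0,2,1,2,1)! = 1/8  (running 1/24)
⟨..|..⟩ = √(96/5)·(1/24) = +0.182574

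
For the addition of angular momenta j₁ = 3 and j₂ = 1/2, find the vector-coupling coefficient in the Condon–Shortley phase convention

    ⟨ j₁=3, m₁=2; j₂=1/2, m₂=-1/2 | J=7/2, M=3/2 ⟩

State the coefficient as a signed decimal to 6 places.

√[8·0!6!1!/8! · 5!1!0!1!5!2!] = √(28800/7)
  +(−1)^0/∏(0,0,1,0,5,1)! = 1/120  (running 1/120)
⟨..|..⟩ = √(28800/7)·(1/120) = +0.534522

+√(2/7) ≈ +0.534522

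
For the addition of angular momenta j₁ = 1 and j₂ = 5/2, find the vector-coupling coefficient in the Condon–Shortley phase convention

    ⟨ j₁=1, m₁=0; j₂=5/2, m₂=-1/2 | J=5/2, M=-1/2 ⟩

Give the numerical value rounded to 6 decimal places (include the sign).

j₁+j₂−J=1  J+j₁−j₂=1  J−j₁+j₂=4  j₁+j₂+J+1=7
(j₁±m₁, j₂±m₂, J±M) = (1,1,2,3,2,3)
P² = 144/35
sum k=0..1:
  [0] +1/4 = 1/4
  [1] −1/6 = -1/6
S = 1/12
C² = P²·S² = 1/35 ; C = +0.169031

+√(1/35) = +0.169031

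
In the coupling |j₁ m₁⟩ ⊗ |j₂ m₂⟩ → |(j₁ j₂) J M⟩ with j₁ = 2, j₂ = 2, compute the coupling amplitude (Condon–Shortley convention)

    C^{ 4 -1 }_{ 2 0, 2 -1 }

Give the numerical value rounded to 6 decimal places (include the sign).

j₁+j₂−J=0  J+j₁−j₂=4  J−j₁+j₂=4  j₁+j₂+J+1=9
(j₁±m₁, j₂±m₂, J±M) = (2,2,1,3,3,5)
P² = 1728/7
sum k=0..0:
  [0] +1/24 = 1/24
S = 1/24
C² = P²·S² = 3/7 ; C = +0.654654

+0.654654  (= +√(3/7))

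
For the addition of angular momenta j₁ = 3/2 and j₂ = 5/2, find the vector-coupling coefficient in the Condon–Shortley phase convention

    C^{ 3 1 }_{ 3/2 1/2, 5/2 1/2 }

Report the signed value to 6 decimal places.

+0.129099

triangle: 1!*2!*4!/8! = 48/40320
(j±m)!: 2!*1!*3!*2!*4!*2! = 1152
prefactor² = (2J+1)*Δ*N² = 48/5
  k=0: +1/(0!*1!*1!*3!*1!*1!) = 1/6
  k=1: −1/(1!*0!*0!*2!*2!*2!) = -1/8
Σ = 1/24  ⇒  CG² = 48/5*1/24² = 1/60
CG = +√(1/60) = +0.129099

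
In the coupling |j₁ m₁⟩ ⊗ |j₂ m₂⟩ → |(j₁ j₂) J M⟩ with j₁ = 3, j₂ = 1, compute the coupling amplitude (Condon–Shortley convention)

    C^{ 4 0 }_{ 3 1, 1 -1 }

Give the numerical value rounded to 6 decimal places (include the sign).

+0.462910

√[9·0!6!2!/9! · 4!2!0!2!4!4!] = √(13824/7)
  +(−1)^0/∏(0,0,2,0,4,2)! = 1/96  (running 1/96)
⟨..|..⟩ = √(13824/7)·(1/96) = +0.462910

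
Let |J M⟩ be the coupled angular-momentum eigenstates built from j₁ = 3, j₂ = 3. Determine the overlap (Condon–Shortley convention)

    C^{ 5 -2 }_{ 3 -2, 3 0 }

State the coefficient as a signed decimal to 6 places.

j₁+j₂−J=1  J+j₁−j₂=5  J−j₁+j₂=5  j₁+j₂+J+1=12
(j₁±m₁, j₂±m₂, J±M) = (1,5,3,3,3,7)
P² = 43200
sum k=0..1:
  [0] +1/1440 = 1/1440
  [1] −1/288 = -1/288
S = -1/360
C² = P²·S² = 1/3 ; C = -0.577350

-0.577350  (= −√(1/3))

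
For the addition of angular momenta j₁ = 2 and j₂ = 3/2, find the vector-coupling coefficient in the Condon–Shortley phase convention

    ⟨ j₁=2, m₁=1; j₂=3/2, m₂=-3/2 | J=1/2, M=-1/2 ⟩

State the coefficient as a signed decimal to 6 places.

+√(1/10) = +0.316228

√[2·3!1!0!/5! · 3!1!0!3!0!1!] = √(18/5)
  +(−1)^0/∏(0,3,1,0,0,0)! = 1/6  (running 1/6)
⟨..|..⟩ = √(18/5)·(1/6) = +0.316228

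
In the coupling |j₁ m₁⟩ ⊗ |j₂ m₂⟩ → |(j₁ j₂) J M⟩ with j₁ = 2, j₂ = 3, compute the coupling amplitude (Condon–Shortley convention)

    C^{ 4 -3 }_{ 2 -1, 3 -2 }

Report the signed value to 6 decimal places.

+0.223607

j₁+j₂−J=1  J+j₁−j₂=3  J−j₁+j₂=5  j₁+j₂+J+1=10
(j₁±m₁, j₂±m₂, J±M) = (1,3,1,5,1,7)
P² = 6480
sum k=0..1:
  [0] +1/144 = 1/144
  [1] −1/240 = -1/240
S = 1/360
C² = P²·S² = 1/20 ; C = +0.223607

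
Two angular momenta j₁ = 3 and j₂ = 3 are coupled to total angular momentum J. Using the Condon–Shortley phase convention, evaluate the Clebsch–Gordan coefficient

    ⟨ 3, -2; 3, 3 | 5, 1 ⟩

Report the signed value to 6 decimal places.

-0.243975

triangle: 1!*5!*5!/12! = 14400/479001600
(j±m)!: 1!*5!*6!*0!*6!*4! = 1492992000
prefactor² = (2J+1)*Δ*N² = 3456000/7
  k=1: −1/(1!*0!*4!*5!*1!*0!) = -1/2880
Σ = -1/2880  ⇒  CG² = 3456000/7*(-1/2880)² = 5/84
CG = −√(5/84) = -0.243975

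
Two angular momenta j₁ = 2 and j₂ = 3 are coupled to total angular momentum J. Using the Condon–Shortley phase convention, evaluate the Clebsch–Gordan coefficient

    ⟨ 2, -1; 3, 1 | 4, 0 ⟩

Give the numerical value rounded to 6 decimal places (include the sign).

triangle: 1!×3!×5!/10! = 720/3628800
(j±m)!: 1!×3!×4!×2!×4!×4! = 165888
prefactor² = (2J+1)×Δ×N² = 10368/35
  k=0: +1/(0!×1!×3!×4!×0!×1!) = 1/144
  k=1: −1/(1!×0!×2!×3!×1!×2!) = -1/24
Σ = -5/144  ⇒  CG² = 10368/35×(-5/144)² = 5/14
CG = −√(5/14) = -0.597614

−√(5/14) = -0.597614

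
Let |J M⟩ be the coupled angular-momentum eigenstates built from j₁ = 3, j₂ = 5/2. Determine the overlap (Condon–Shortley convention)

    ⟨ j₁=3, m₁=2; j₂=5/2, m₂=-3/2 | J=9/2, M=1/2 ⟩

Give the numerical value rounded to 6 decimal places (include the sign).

triangle: 1!*5!*4!/11! = 2880/39916800
(j±m)!: 5!*1!*1!*4!*5!*4! = 8294400
prefactor² = (2J+1)*Δ*N² = 460800/77
  k=0: +1/(0!*1!*1!*1!*4!*3!) = 1/144
  k=1: −1/(1!*0!*0!*0!*5!*4!) = -1/2880
Σ = 19/2880  ⇒  CG² = 460800/77*19/2880² = 361/1386
CG = +√(361/1386) = +0.510355

+0.510355  (= +√(361/1386))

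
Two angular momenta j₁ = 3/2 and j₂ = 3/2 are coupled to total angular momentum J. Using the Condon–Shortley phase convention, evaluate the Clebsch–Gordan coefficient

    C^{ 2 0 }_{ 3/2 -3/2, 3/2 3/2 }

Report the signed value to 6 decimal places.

j₁+j₂−J=1  J+j₁−j₂=2  J−j₁+j₂=2  j₁+j₂+J+1=6
(j₁±m₁, j₂±m₂, J±M) = (0,3,3,0,2,2)
P² = 4
sum k=1..1:
  [1] −1/4 = -1/4
S = -1/4
C² = P²·S² = 1/4 ; C = -0.500000

-0.500000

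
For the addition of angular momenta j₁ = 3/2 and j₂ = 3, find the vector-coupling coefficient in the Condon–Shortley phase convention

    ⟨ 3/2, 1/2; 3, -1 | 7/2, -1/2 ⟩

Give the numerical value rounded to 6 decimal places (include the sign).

j₁+j₂−J=1  J+j₁−j₂=2  J−j₁+j₂=5  j₁+j₂+J+1=9
(j₁±m₁, j₂±m₂, J±M) = (2,1,2,4,3,4)
P² = 512/7
sum k=0..1:
  [0] +1/12 = 1/12
  [1] −1/48 = -1/48
S = 1/16
C² = P²·S² = 2/7 ; C = +0.534522

+√(2/7) ≈ +0.534522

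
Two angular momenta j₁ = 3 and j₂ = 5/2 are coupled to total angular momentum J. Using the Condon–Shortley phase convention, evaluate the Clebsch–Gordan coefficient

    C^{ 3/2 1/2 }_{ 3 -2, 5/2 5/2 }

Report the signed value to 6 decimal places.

+√(5/21) ≈ +0.487950

j₁+j₂−J=4  J+j₁−j₂=2  J−j₁+j₂=1  j₁+j₂+J+1=8
(j₁±m₁, j₂±m₂, J±M) = (1,5,5,0,2,1)
P² = 960/7
sum k=4..4:
  [4] +1/24 = 1/24
S = 1/24
C² = P²·S² = 5/21 ; C = +0.487950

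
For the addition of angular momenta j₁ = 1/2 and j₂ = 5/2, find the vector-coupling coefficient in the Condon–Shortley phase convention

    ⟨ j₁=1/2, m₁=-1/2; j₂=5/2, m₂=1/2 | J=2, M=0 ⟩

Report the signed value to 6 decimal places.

-0.707107  (= −√(1/2))

j₁+j₂−J=1  J+j₁−j₂=0  J−j₁+j₂=4  j₁+j₂+J+1=6
(j₁±m₁, j₂±m₂, J±M) = (0,1,3,2,2,2)
P² = 8
sum k=1..1:
  [1] −1/4 = -1/4
S = -1/4
C² = P²·S² = 1/2 ; C = -0.707107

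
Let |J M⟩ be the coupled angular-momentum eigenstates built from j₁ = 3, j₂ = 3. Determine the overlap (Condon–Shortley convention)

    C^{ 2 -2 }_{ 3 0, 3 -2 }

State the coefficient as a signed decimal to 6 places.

-0.487950  (= −√(5/21))

triangle: 4!·2!·2!/9! = 96/362880
(j±m)!: 3!·3!·1!·5!·0!·4! = 103680
prefactor² = (2J+1)·Δ·N² = 960/7
  k=1: −1/(1!·3!·2!·0!·0!·2!) = -1/24
Σ = -1/24  ⇒  CG² = 960/7·(-1/24)² = 5/21
CG = −√(5/21) = -0.487950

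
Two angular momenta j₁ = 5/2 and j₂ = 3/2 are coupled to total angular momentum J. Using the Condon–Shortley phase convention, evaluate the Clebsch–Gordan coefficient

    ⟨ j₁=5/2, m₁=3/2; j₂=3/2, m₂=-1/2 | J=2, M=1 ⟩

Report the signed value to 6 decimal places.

j₁+j₂−J=2  J+j₁−j₂=3  J−j₁+j₂=1  j₁+j₂+J+1=7
(j₁±m₁, j₂±m₂, J±M) = (4,1,1,2,3,1)
P² = 24/7
sum k=0..1:
  [0] +1/4 = 1/4
  [1] −1/6 = -1/6
S = 1/12
C² = P²·S² = 1/42 ; C = +0.154303

+0.154303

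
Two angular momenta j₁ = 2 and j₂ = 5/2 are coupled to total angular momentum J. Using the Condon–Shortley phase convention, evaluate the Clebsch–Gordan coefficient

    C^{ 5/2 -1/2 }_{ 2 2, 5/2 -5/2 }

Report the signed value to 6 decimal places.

+√(3/14) ≈ +0.462910

√[6·2!2!3!/8! · 4!0!0!5!2!3!] = √(864/7)
  +(−1)^0/∏(0,2,0,0,2,3)! = 1/24  (running 1/24)
⟨..|..⟩ = √(864/7)·(1/24) = +0.462910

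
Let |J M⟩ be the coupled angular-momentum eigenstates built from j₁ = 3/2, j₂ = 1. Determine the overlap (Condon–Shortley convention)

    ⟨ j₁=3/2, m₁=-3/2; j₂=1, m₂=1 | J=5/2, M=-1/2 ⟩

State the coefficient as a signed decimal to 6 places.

+0.316228  (= +√(1/10))

√[6·0!3!2!/6! · 0!3!2!0!2!3!] = √(72/5)
  +(−1)^0/∏(0,0,3,2,0,0)! = 1/12  (running 1/12)
⟨..|..⟩ = √(72/5)·(1/12) = +0.316228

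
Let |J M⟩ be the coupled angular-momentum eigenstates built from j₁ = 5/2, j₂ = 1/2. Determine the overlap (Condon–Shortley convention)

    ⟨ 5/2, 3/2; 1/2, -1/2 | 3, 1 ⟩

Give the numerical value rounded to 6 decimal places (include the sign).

+0.577350  (= +√(1/3))

j₁+j₂−J=0  J+j₁−j₂=5  J−j₁+j₂=1  j₁+j₂+J+1=7
(j₁±m₁, j₂±m₂, J±M) = (4,1,0,1,4,2)
P² = 192
sum k=0..0:
  [0] +1/24 = 1/24
S = 1/24
C² = P²·S² = 1/3 ; C = +0.577350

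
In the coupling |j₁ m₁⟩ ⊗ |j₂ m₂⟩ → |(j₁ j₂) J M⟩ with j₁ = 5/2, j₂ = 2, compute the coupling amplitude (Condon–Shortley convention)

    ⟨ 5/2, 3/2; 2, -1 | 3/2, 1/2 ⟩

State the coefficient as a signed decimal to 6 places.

triangle: 3!*2!*1!/7! = 12/5040
(j±m)!: 4!*1!*1!*3!*2!*1! = 288
prefactor² = (2J+1)*Δ*N² = 96/35
  k=0: +1/(0!*3!*1!*1!*1!*0!) = 1/6
  k=1: −1/(1!*2!*0!*0!*2!*1!) = -1/4
Σ = -1/12  ⇒  CG² = 96/35*(-1/12)² = 2/105
CG = −√(2/105) = -0.138013

-0.138013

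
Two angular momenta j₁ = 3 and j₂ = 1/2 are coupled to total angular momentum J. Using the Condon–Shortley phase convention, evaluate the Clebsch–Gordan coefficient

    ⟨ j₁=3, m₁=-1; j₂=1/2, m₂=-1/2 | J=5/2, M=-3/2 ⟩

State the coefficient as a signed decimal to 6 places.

√[6·1!5!0!/7! · 2!4!0!1!1!4!] = √(1152/7)
  +(−1)^0/∏(0,1,4,0,1,0)! = 1/24  (running 1/24)
⟨..|..⟩ = √(1152/7)·(1/24) = +0.534522

+0.534522  (= +√(2/7))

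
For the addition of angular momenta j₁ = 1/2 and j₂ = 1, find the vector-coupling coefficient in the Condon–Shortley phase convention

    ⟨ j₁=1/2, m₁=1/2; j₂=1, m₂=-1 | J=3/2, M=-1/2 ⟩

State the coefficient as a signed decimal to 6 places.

+0.577350  (= +√(1/3))

j₁+j₂−J=0  J+j₁−j₂=1  J−j₁+j₂=2  j₁+j₂+J+1=4
(j₁±m₁, j₂±m₂, J±M) = (1,0,0,2,1,2)
P² = 4/3
sum k=0..0:
  [0] +1/2 = 1/2
S = 1/2
C² = P²·S² = 1/3 ; C = +0.577350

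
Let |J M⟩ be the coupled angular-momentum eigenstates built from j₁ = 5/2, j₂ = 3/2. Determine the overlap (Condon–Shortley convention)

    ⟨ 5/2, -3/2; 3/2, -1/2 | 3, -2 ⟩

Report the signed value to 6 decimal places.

j₁+j₂−J=1  J+j₁−j₂=4  J−j₁+j₂=2  j₁+j₂+J+1=8
(j₁±m₁, j₂±m₂, J±M) = (1,4,1,2,1,5)
P² = 48
sum k=0..1:
  [0] +1/24 = 1/24
  [1] −1/12 = -1/12
S = -1/24
C² = P²·S² = 1/12 ; C = -0.288675

-0.288675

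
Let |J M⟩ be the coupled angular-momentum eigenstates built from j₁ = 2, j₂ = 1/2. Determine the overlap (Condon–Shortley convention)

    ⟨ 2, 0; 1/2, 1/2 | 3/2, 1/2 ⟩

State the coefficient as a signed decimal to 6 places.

−√(2/5) ≈ -0.632456

√[4·1!3!0!/5! · 2!2!1!0!2!1!] = √(8/5)
  +(−1)^1/∏(1,0,1,0,2,0)! = -1/2  (running -1/2)
⟨..|..⟩ = √(8/5)·(-1/2) = -0.632456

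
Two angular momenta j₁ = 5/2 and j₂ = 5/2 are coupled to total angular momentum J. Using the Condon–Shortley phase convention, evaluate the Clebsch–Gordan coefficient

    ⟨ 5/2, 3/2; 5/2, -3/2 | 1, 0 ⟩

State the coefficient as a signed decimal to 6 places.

−√(9/70) = -0.358569

j₁+j₂−J=4  J+j₁−j₂=1  J−j₁+j₂=1  j₁+j₂+J+1=7
(j₁±m₁, j₂±m₂, J±M) = (4,1,1,4,1,1)
P² = 288/35
sum k=0..1:
  [0] +1/24 = 1/24
  [1] −1/6 = -1/6
S = -1/8
C² = P²·S² = 9/70 ; C = -0.358569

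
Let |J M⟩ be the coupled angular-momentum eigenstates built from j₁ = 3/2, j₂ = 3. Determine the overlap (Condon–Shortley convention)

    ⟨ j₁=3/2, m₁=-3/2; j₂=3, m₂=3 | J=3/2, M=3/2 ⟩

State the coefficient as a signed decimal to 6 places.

√[4·3!0!3!/7! · 0!3!6!0!3!0!] = √(5184/7)
  +(−1)^3/∏(3,0,0,3,0,0)! = -1/36  (running -1/36)
⟨..|..⟩ = √(5184/7)·(-1/36) = -0.755929

-0.755929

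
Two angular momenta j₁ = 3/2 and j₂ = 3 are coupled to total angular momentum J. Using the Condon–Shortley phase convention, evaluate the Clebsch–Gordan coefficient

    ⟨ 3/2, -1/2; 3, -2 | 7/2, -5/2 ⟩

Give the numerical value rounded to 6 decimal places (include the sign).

+0.377964

√[8·1!2!5!/9! · 1!2!1!5!1!6!] = √(6400/7)
  +(−1)^0/∏(0,1,2,1,0,4)! = 1/48  (running 1/48)
  +(−1)^1/∏(1,0,1,0,1,5)! = -1/120  (running 1/80)
⟨..|..⟩ = √(6400/7)·(1/80) = +0.377964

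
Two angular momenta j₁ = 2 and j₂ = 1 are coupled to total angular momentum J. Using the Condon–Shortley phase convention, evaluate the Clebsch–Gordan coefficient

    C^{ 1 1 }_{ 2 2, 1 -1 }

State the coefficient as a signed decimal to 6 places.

+√(3/5) ≈ +0.774597

j₁+j₂−J=2  J+j₁−j₂=2  J−j₁+j₂=0  j₁+j₂+J+1=5
(j₁±m₁, j₂±m₂, J±M) = (4,0,0,2,2,0)
P² = 48/5
sum k=0..0:
  [0] +1/4 = 1/4
S = 1/4
C² = P²·S² = 3/5 ; C = +0.774597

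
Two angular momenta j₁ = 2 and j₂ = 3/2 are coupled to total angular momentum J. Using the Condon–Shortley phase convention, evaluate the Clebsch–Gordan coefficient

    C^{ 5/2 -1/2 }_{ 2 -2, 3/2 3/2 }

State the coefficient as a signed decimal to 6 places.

j₁+j₂−J=1  J+j₁−j₂=3  J−j₁+j₂=2  j₁+j₂+J+1=7
(j₁±m₁, j₂±m₂, J±M) = (0,4,3,0,2,3)
P² = 864/35
sum k=1..1:
  [1] −1/12 = -1/12
S = -1/12
C² = P²·S² = 6/35 ; C = -0.414039

-0.414039  (= −√(6/35))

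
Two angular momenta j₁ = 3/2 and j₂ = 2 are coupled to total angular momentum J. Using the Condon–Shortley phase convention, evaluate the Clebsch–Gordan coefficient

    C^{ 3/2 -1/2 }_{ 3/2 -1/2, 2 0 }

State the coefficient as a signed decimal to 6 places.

-0.447214

√[4·2!1!2!/6! · 1!2!2!2!1!2!] = √(16/45)
  +(−1)^1/∏(1,1,1,1,0,1)! = -1  (running -1)
  +(−1)^2/∏(2,0,0,0,1,2)! = 1/4  (running -3/4)
⟨..|..⟩ = √(16/45)·(-3/4) = -0.447214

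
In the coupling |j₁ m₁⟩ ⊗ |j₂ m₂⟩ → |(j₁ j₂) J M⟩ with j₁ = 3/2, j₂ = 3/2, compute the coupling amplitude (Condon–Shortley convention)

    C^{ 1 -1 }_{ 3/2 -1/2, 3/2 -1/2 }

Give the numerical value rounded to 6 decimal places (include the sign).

√[3·2!1!1!/5! · 1!2!1!2!0!2!] = √(2/5)
  +(−1)^1/∏(1,1,1,0,0,1)! = -1  (running -1)
⟨..|..⟩ = √(2/5)·(-1) = -0.632456

−√(2/5) = -0.632456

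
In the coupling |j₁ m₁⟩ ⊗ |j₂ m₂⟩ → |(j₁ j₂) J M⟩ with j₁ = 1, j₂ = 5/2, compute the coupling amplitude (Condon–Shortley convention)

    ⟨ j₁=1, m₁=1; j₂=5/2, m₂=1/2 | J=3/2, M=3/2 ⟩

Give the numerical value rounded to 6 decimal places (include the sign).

j₁+j₂−J=2  J+j₁−j₂=0  J−j₁+j₂=3  j₁+j₂+J+1=6
(j₁±m₁, j₂±m₂, J±M) = (2,0,3,2,3,0)
P² = 48/5
sum k=0..0:
  [0] +1/12 = 1/12
S = 1/12
C² = P²·S² = 1/15 ; C = +0.258199

+0.258199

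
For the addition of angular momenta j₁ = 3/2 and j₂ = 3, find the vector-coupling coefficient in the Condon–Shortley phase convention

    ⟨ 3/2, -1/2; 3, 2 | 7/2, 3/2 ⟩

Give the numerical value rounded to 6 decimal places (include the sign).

−√(3/7) ≈ -0.654654

triangle: 1!*2!*5!/9! = 240/362880
(j±m)!: 1!*2!*5!*1!*5!*2! = 57600
prefactor² = (2J+1)*Δ*N² = 6400/21
  k=0: +1/(0!*1!*2!*5!*0!*0!) = 1/240
  k=1: −1/(1!*0!*1!*4!*1!*1!) = -1/24
Σ = -3/80  ⇒  CG² = 6400/21*(-3/80)² = 3/7
CG = −√(3/7) = -0.654654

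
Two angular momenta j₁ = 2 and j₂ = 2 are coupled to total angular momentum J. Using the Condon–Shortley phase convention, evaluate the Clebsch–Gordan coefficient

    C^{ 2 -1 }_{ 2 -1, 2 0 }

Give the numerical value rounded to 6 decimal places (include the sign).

j₁+j₂−J=2  J+j₁−j₂=2  J−j₁+j₂=2  j₁+j₂+J+1=7
(j₁±m₁, j₂±m₂, J±M) = (1,3,2,2,1,3)
P² = 8/7
sum k=1..2:
  [1] −1/2 = -1/2
  [2] +1/4 = 1/4
S = -1/4
C² = P²·S² = 1/14 ; C = -0.267261

-0.267261  (= −√(1/14))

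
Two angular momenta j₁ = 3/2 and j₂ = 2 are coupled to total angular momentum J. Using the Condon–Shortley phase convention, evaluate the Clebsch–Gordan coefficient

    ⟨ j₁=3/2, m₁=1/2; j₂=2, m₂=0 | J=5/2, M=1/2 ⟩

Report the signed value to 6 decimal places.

triangle: 1!×2!×3!/7! = 12/5040
(j±m)!: 2!×1!×2!×2!×3!×2! = 96
prefactor² = (2J+1)×Δ×N² = 48/35
  k=0: +1/(0!×1!×1!×2!×1!×1!) = 1/2
  k=1: −1/(1!×0!×0!×1!×2!×2!) = -1/4
Σ = 1/4  ⇒  CG² = 48/35×1/4² = 3/35
CG = +√(3/35) = +0.292770

+0.292770  (= +√(3/35))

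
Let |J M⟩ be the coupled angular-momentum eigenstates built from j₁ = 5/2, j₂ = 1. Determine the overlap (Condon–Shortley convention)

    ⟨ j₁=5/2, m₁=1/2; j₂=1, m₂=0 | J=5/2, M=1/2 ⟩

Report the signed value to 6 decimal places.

j₁+j₂−J=1  J+j₁−j₂=4  J−j₁+j₂=1  j₁+j₂+J+1=7
(j₁±m₁, j₂±m₂, J±M) = (3,2,1,1,3,2)
P² = 144/35
sum k=0..1:
  [0] +1/4 = 1/4
  [1] −1/6 = -1/6
S = 1/12
C² = P²·S² = 1/35 ; C = +0.169031

+√(1/35) ≈ +0.169031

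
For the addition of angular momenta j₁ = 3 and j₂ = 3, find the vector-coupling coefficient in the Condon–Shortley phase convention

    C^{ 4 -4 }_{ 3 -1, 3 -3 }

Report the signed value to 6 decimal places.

triangle: 2!*4!*4!/11! = 1152/39916800
(j±m)!: 2!*4!*0!*6!*0!*8! = 1393459200
prefactor² = (2J+1)*Δ*N² = 3981312/11
  k=0: +1/(0!*2!*4!*0!*0!*4!) = 1/1152
Σ = 1/1152  ⇒  CG² = 3981312/11*1/1152² = 3/11
CG = +√(3/11) = +0.522233

+√(3/11) = +0.522233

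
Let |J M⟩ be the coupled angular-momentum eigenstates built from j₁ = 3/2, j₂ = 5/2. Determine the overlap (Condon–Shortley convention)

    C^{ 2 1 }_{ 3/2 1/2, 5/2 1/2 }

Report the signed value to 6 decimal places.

√[5·2!1!3!/7! · 2!1!3!2!3!1!] = √(12/7)
  +(−1)^0/∏(0,2,1,3,0,0)! = 1/12  (running 1/12)
  +(−1)^1/∏(1,1,0,2,1,1)! = -1/2  (running -5/12)
⟨..|..⟩ = √(12/7)·(-5/12) = -0.545545

-0.545545  (= −√(25/84))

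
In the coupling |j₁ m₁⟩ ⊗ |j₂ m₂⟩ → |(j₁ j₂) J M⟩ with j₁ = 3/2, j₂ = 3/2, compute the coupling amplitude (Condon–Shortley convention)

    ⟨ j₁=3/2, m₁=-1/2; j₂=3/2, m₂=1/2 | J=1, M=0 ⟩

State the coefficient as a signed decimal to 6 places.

−√(1/20) = -0.223607

triangle: 2!×1!×1!/5! = 2/120
(j±m)!: 1!×2!×2!×1!×1!×1! = 4
prefactor² = (2J+1)×Δ×N² = 1/5
  k=1: −1/(1!×1!×1!×1!×0!×0!) = -1
  k=2: +1/(2!×0!×0!×0!×1!×1!) = 1/2
Σ = -1/2  ⇒  CG² = 1/5×(-1/2)² = 1/20
CG = −√(1/20) = -0.223607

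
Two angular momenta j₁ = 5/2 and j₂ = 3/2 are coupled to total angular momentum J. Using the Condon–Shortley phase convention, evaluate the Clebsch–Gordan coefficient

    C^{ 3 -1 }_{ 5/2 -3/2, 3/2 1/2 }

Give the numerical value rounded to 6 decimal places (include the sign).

−√(49/120) ≈ -0.639010

√[7·1!4!2!/8! · 1!4!2!1!2!4!] = √(96/5)
  +(−1)^0/∏(0,1,4,2,0,0)! = 1/48  (running 1/48)
  +(−1)^1/∏(1,0,3,1,1,1)! = -1/6  (running -7/48)
⟨..|..⟩ = √(96/5)·(-7/48) = -0.639010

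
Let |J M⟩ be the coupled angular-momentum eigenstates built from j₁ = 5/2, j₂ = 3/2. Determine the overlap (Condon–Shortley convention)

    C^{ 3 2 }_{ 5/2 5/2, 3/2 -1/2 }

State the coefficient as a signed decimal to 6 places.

j₁+j₂−J=1  J+j₁−j₂=4  J−j₁+j₂=2  j₁+j₂+J+1=8
(j₁±m₁, j₂±m₂, J±M) = (5,0,1,2,5,1)
P² = 240
sum k=0..0:
  [0] +1/24 = 1/24
S = 1/24
C² = P²·S² = 5/12 ; C = +0.645497

+0.645497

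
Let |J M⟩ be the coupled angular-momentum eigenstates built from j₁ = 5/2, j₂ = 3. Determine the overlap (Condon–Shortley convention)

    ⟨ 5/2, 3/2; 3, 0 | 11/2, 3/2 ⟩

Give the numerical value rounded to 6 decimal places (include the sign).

+√(10/33) ≈ +0.550482

j₁+j₂−J=0  J+j₁−j₂=5  J−j₁+j₂=6  j₁+j₂+J+1=12
(j₁±m₁, j₂±m₂, J±M) = (4,1,3,3,7,4)
P² = 2488320/11
sum k=0..0:
  [0] +1/864 = 1/864
S = 1/864
C² = P²·S² = 10/33 ; C = +0.550482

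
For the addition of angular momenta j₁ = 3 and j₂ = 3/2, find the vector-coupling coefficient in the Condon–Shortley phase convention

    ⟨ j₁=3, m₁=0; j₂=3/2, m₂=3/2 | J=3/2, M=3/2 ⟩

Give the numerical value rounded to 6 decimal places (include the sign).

√[4·3!3!0!/7! · 3!3!3!0!3!0!] = √(1296/35)
  +(−1)^3/∏(3,0,0,0,3,0)! = -1/36  (running -1/36)
⟨..|..⟩ = √(1296/35)·(-1/36) = -0.169031

−√(1/35) = -0.169031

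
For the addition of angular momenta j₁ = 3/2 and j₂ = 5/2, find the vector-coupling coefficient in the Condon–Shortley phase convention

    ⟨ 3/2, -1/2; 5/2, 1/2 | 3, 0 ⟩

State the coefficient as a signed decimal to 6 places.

-0.447214  (= −√(1/5))

√[7·1!2!4!/8! · 1!2!3!2!3!3!] = √(36/5)
  +(−1)^0/∏(0,1,2,3,0,1)! = 1/12  (running 1/12)
  +(−1)^1/∏(1,0,1,2,1,2)! = -1/4  (running -1/6)
⟨..|..⟩ = √(36/5)·(-1/6) = -0.447214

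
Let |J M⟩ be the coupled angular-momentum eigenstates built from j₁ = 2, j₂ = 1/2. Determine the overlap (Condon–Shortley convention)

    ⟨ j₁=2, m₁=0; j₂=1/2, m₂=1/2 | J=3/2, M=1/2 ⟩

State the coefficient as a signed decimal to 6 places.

−√(2/5) ≈ -0.632456

j₁+j₂−J=1  J+j₁−j₂=3  J−j₁+j₂=0  j₁+j₂+J+1=5
(j₁±m₁, j₂±m₂, J±M) = (2,2,1,0,2,1)
P² = 8/5
sum k=1..1:
  [1] −1/2 = -1/2
S = -1/2
C² = P²·S² = 2/5 ; C = -0.632456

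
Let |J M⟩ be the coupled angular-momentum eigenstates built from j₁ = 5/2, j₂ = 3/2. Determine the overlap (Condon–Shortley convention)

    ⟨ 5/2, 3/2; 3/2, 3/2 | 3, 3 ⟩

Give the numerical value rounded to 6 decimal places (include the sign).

−√(3/8) = -0.612372

triangle: 1!·4!·2!/8! = 48/40320
(j±m)!: 4!·1!·3!·0!·6!·0! = 103680
prefactor² = (2J+1)·Δ·N² = 864
  k=1: −1/(1!·0!·0!·2!·4!·0!) = -1/48
Σ = -1/48  ⇒  CG² = 864·(-1/48)² = 3/8
CG = −√(3/8) = -0.612372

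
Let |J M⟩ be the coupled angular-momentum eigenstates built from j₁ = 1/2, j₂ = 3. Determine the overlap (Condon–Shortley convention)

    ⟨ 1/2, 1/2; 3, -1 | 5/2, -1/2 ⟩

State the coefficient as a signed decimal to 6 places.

+√(4/7) ≈ +0.755929

j₁+j₂−J=1  J+j₁−j₂=0  J−j₁+j₂=5  j₁+j₂+J+1=7
(j₁±m₁, j₂±m₂, J±M) = (1,0,2,4,2,3)
P² = 576/7
sum k=0..0:
  [0] +1/12 = 1/12
S = 1/12
C² = P²·S² = 4/7 ; C = +0.755929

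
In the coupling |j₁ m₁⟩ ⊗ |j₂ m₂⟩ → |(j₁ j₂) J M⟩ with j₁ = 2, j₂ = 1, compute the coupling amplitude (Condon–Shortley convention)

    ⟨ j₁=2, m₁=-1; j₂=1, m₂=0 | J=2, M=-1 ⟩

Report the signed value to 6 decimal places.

triangle: 1!*3!*1!/6! = 6/720
(j±m)!: 1!*3!*1!*1!*1!*3! = 36
prefactor² = (2J+1)*Δ*N² = 3/2
  k=0: +1/(0!*1!*3!*1!*0!*0!) = 1/6
  k=1: −1/(1!*0!*2!*0!*1!*1!) = -1/2
Σ = -1/3  ⇒  CG² = 3/2*(-1/3)² = 1/6
CG = −√(1/6) = -0.408248

-0.408248  (= −√(1/6))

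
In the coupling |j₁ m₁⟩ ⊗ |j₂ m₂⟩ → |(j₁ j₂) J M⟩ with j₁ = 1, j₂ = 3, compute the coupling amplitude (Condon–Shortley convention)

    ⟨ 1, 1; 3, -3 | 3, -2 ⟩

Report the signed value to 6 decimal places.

√[7·1!1!5!/8! · 2!0!0!6!1!5!] = √(3600)
  +(−1)^0/∏(0,1,0,0,1,5)! = 1/120  (running 1/120)
⟨..|..⟩ = √(3600)·(1/120) = +0.500000

+0.500000  (= +√(1/4))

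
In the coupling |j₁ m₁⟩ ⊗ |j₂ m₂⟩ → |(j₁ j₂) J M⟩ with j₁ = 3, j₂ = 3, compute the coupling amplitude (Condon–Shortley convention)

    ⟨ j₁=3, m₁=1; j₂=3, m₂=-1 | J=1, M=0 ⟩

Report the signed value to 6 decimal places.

+0.188982  (= +√(1/28))

j₁+j₂−J=5  J+j₁−j₂=1  J−j₁+j₂=1  j₁+j₂+J+1=8
(j₁±m₁, j₂±m₂, J±M) = (4,2,2,4,1,1)
P² = 144/7
sum k=1..2:
  [1] −1/24 = -1/24
  [2] +1/12 = 1/12
S = 1/24
C² = P²·S² = 1/28 ; C = +0.188982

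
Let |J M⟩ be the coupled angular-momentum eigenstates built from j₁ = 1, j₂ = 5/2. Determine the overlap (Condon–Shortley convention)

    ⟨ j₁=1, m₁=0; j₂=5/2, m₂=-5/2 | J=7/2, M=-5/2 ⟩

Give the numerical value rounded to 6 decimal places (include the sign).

+√(2/7) ≈ +0.534522

triangle: 0!×2!×5!/8! = 240/40320
(j±m)!: 1!×1!×0!×5!×1!×6! = 86400
prefactor² = (2J+1)×Δ×N² = 28800/7
  k=0: +1/(0!×0!×1!×0!×1!×5!) = 1/120
Σ = 1/120  ⇒  CG² = 28800/7×1/120² = 2/7
CG = +√(2/7) = +0.534522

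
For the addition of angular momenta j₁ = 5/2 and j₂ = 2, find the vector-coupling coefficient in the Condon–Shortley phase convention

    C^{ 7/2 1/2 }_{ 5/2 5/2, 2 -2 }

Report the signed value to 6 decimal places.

+√(4/63) ≈ +0.251976

j₁+j₂−J=1  J+j₁−j₂=4  J−j₁+j₂=3  j₁+j₂+J+1=9
(j₁±m₁, j₂±m₂, J±M) = (5,0,0,4,4,3)
P² = 9216/7
sum k=0..0:
  [0] +1/144 = 1/144
S = 1/144
C² = P²·S² = 4/63 ; C = +0.251976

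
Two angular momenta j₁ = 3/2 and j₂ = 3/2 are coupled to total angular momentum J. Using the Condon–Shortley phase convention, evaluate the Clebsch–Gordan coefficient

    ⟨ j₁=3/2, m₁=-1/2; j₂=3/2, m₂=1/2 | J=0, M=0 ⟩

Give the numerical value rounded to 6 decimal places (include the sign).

√[1·3!0!0!/4! · 1!2!2!1!0!0!] = √(1)
  +(−1)^2/∏(2,1,0,0,0,0)! = 1/2  (running 1/2)
⟨..|..⟩ = √(1)·(1/2) = +0.500000

+√(1/4) = +0.500000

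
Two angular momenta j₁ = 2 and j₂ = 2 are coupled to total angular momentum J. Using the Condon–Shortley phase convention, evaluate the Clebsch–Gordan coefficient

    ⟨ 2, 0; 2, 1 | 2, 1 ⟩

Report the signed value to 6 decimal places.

-0.267261  (= −√(1/14))

√[5·2!2!2!/7! · 2!2!3!1!3!1!] = √(8/7)
  +(−1)^1/∏(1,1,1,2,1,0)! = -1/2  (running -1/2)
  +(−1)^2/∏(2,0,0,1,2,1)! = 1/4  (running -1/4)
⟨..|..⟩ = √(8/7)·(-1/4) = -0.267261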